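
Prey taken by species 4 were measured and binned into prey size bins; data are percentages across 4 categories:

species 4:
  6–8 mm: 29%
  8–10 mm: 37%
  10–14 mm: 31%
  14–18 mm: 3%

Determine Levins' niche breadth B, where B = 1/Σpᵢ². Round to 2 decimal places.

Convert percentages to proportions (divide by 100).
Σpᵢ² = 0.29² + 0.37² + 0.31² + 0.03² = 0.0841 + 0.1369 + 0.0961 + 0.0009 = 0.3180
B = 1 / 0.3180 = 3.1447

3.14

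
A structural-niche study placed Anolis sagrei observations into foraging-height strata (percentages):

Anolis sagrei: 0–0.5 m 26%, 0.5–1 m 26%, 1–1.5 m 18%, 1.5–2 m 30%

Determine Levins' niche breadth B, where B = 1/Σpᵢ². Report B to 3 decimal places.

Convert percentages to proportions (divide by 100).
Σpᵢ² = 0.26² + 0.26² + 0.18² + 0.30² = 0.0676 + 0.0676 + 0.0324 + 0.0900 = 0.2576
B = 1 / 0.2576 = 3.88199

3.882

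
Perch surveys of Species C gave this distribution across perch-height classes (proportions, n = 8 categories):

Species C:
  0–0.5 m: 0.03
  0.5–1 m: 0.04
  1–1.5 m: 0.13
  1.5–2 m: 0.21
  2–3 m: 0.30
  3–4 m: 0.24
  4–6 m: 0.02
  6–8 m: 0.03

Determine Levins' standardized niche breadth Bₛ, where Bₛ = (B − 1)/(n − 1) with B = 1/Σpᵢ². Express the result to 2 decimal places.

0.53

Σpᵢ² = 0.03² + 0.04² + 0.13² + 0.21² + 0.30² + 0.24² + 0.02² + 0.03² = 0.0009 + 0.0016 + 0.0169 + 0.0441 + 0.0900 + 0.0576 + 0.0004 + 0.0009 = 0.2124
B = 1 / 0.2124 = 4.7081
Bₛ = (B − 1)/(n − 1) = (4.7081 − 1)/(8 − 1) = 3.7081/7 = 0.5297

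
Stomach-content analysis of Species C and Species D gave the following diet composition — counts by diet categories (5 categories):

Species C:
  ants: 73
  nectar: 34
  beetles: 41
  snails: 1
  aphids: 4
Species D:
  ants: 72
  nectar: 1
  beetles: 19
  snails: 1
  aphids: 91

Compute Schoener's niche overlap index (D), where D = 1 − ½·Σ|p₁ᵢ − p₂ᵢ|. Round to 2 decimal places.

0.53

Proportions for Species C (n=153): 73/153=0.4771, 34/153=0.2222, 41/153=0.2680, 1/153=0.0065, 4/153=0.0261
Proportions for Species D (n=184): 72/184=0.3913, 1/184=0.0054, 19/184=0.1033, 1/184=0.0054, 91/184=0.4946
Σ|p₁ᵢ − p₂ᵢ| = 0.0858 + 0.2168 + 0.1647 + 0.0011 + 0.4685 = 0.9369
D = 1 − ½ × 0.9369 = 1 − 0.46845 = 0.53155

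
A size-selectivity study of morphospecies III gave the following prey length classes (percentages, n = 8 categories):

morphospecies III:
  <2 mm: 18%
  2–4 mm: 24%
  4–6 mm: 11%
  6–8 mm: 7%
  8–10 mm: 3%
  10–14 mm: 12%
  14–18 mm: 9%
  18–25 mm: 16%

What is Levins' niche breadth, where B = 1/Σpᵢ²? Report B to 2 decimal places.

Convert percentages to proportions (divide by 100).
Σpᵢ² = 0.18² + 0.24² + 0.11² + 0.07² + 0.03² + 0.12² + 0.09² + 0.16² = 0.0324 + 0.0576 + 0.0121 + 0.0049 + 0.0009 + 0.0144 + 0.0081 + 0.0256 = 0.1560
B = 1 / 0.1560 = 6.4103

6.41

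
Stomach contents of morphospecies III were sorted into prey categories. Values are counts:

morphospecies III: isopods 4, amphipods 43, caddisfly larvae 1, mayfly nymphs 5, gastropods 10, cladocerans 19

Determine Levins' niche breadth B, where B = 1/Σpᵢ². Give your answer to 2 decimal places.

Proportions for morphospecies III (n=82): 4/82=0.0488, 43/82=0.5244, 1/82=0.0122, 5/82=0.0610, 10/82=0.1220, 19/82=0.2317
Σpᵢ² = 0.0488² + 0.5244² + 0.0122² + 0.0610² + 0.1220² + 0.2317² = 0.002381 + 0.274995 + 0.000149 + 0.003721 + 0.014884 + 0.053685 = 0.349815
B = 1 / 0.349815 = 2.8587

2.86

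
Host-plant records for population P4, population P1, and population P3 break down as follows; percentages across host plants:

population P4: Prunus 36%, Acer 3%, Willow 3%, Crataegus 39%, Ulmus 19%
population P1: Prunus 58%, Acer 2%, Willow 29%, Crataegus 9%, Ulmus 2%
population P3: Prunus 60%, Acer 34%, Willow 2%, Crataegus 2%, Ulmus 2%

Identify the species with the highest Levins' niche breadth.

Convert percentages to proportions (divide by 100).
Σp_P4ᵢ² = 0.36² + 0.03² + 0.03² + 0.39² + 0.19² = 0.1296 + 0.0009 + 0.0009 + 0.1521 + 0.0361 = 0.3196
B_P4 = 1 / 0.3196 = 3.1289
Σp_P1ᵢ² = 0.58² + 0.02² + 0.29² + 0.09² + 0.02² = 0.3364 + 0.0004 + 0.0841 + 0.0081 + 0.0004 = 0.4294
B_P1 = 1 / 0.4294 = 2.3288
Σp_P3ᵢ² = 0.60² + 0.34² + 0.02² + 0.02² + 0.02² = 0.3600 + 0.1156 + 0.0004 + 0.0004 + 0.0004 = 0.4768
B_P3 = 1 / 0.4768 = 2.0973
Highest B → broadest niche (most generalist): population P4 (B = 3.13).

population P4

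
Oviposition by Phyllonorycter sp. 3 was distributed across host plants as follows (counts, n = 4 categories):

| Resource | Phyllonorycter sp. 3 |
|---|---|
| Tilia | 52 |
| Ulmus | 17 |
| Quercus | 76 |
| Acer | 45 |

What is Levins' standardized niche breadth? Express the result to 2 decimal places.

0.78

Proportions for Phyllonorycter sp. 3 (n=190): 52/190=0.2737, 17/190=0.0895, 76/190=0.4000, 45/190=0.2368
Σpᵢ² = 0.2737² + 0.0895² + 0.4000² + 0.2368² = 0.074912 + 0.008010 + 0.160000 + 0.056074 = 0.298996
B = 1 / 0.298996 = 3.3445
Bₛ = (B − 1)/(n − 1) = (3.3445 − 1)/(4 − 1) = 2.3445/3 = 0.7815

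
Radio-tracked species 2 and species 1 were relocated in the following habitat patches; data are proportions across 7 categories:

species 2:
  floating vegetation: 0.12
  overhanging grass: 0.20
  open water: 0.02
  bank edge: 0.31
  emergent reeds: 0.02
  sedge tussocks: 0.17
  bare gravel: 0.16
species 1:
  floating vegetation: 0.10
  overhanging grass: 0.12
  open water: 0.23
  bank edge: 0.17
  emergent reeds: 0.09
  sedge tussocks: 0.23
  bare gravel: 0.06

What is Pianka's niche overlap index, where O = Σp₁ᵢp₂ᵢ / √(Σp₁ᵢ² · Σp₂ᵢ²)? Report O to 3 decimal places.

0.767

Σ p₁ᵢp₂ᵢ = 0.0120 + 0.0240 + 0.0046 + 0.0527 + 0.0018 + 0.0391 + 0.0096 = 0.1438
Σp_1ᵢ² = 0.12² + 0.20² + 0.02² + 0.31² + 0.02² + 0.17² + 0.16² = 0.0144 + 0.0400 + 0.0004 + 0.0961 + 0.0004 + 0.0289 + 0.0256 = 0.2058
Σp_2ᵢ² = 0.10² + 0.12² + 0.23² + 0.17² + 0.09² + 0.23² + 0.06² = 0.0100 + 0.0144 + 0.0529 + 0.0289 + 0.0081 + 0.0529 + 0.0036 = 0.1708
O = 0.1438 / √(0.2058 × 0.1708) = 0.1438 / 0.187485 = 0.76699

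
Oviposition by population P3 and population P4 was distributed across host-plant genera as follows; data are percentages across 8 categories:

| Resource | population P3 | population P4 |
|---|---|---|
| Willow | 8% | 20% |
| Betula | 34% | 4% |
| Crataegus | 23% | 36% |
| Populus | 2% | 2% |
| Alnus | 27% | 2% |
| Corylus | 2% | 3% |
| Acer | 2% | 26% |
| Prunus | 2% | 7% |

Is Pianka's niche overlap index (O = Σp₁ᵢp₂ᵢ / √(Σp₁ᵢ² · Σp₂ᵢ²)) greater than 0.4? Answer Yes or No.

Convert percentages to proportions (divide by 100).
Σ p₁ᵢp₂ᵢ = 0.0160 + 0.0136 + 0.0828 + 0.0004 + 0.0054 + 0.0006 + 0.0052 + 0.0014 = 0.1254
Σp_1ᵢ² = 0.08² + 0.34² + 0.23² + 0.02² + 0.27² + 0.02² + 0.02² + 0.02² = 0.0064 + 0.1156 + 0.0529 + 0.0004 + 0.0729 + 0.0004 + 0.0004 + 0.0004 = 0.2494
Σp_2ᵢ² = 0.20² + 0.04² + 0.36² + 0.02² + 0.02² + 0.03² + 0.26² + 0.07² = 0.0400 + 0.0016 + 0.1296 + 0.0004 + 0.0004 + 0.0009 + 0.0676 + 0.0049 = 0.2454
O = 0.1254 / √(0.2494 × 0.2454) = 0.1254 / 0.24739 = 0.5069
O = 0.5069 > 0.4 → Yes.

Yes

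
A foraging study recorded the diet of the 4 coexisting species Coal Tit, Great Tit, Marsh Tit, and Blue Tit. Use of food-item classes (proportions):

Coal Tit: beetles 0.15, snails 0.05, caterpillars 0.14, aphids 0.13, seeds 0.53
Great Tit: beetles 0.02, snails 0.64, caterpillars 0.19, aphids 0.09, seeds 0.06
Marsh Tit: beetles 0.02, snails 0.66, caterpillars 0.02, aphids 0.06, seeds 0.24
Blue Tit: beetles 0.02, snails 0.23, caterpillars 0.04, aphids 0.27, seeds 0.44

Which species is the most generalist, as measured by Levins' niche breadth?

Σp_Coalᵢ² = 0.15² + 0.05² + 0.14² + 0.13² + 0.53² = 0.0225 + 0.0025 + 0.0196 + 0.0169 + 0.2809 = 0.3424
B_Coal = 1 / 0.3424 = 2.9206
Σp_Greaᵢ² = 0.02² + 0.64² + 0.19² + 0.09² + 0.06² = 0.0004 + 0.4096 + 0.0361 + 0.0081 + 0.0036 = 0.4578
B_Grea = 1 / 0.4578 = 2.1844
Σp_Marsᵢ² = 0.02² + 0.66² + 0.02² + 0.06² + 0.24² = 0.0004 + 0.4356 + 0.0004 + 0.0036 + 0.0576 = 0.4976
B_Mars = 1 / 0.4976 = 2.0096
Σp_Blueᵢ² = 0.02² + 0.23² + 0.04² + 0.27² + 0.44² = 0.0004 + 0.0529 + 0.0016 + 0.0729 + 0.1936 = 0.3214
B_Blue = 1 / 0.3214 = 3.1114
Highest B → broadest niche (most generalist): Blue Tit (B = 3.11).

Blue Tit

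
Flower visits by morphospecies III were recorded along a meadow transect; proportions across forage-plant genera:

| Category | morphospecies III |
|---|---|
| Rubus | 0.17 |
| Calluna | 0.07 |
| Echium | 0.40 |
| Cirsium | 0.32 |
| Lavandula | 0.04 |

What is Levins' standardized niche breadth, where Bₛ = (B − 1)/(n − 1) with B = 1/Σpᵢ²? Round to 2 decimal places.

Σpᵢ² = 0.17² + 0.07² + 0.40² + 0.32² + 0.04² = 0.0289 + 0.0049 + 0.1600 + 0.1024 + 0.0016 = 0.2978
B = 1 / 0.2978 = 3.3580
Bₛ = (B − 1)/(n − 1) = (3.3580 − 1)/(5 − 1) = 2.3580/4 = 0.5895

0.59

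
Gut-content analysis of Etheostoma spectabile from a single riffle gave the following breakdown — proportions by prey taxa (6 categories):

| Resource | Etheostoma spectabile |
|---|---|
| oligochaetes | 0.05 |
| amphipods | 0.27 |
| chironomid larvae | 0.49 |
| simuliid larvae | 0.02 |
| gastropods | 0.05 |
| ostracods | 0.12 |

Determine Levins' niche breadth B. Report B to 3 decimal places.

3.005

Σpᵢ² = 0.05² + 0.27² + 0.49² + 0.02² + 0.05² + 0.12² = 0.0025 + 0.0729 + 0.2401 + 0.0004 + 0.0025 + 0.0144 = 0.3328
B = 1 / 0.3328 = 3.00481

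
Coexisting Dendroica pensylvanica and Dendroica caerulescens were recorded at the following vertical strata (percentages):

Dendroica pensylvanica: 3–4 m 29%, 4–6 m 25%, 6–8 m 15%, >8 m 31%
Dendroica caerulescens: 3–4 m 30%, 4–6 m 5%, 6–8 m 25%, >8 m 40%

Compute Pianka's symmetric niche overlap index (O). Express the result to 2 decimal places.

Convert percentages to proportions (divide by 100).
Σ p₁ᵢp₂ᵢ = 0.0870 + 0.0125 + 0.0375 + 0.1240 = 0.2610
Σp_1ᵢ² = 0.29² + 0.25² + 0.15² + 0.31² = 0.0841 + 0.0625 + 0.0225 + 0.0961 = 0.2652
Σp_2ᵢ² = 0.30² + 0.05² + 0.25² + 0.40² = 0.0900 + 0.0025 + 0.0625 + 0.1600 = 0.3150
O = 0.2610 / √(0.2652 × 0.3150) = 0.2610 / 0.28903 = 0.9030

0.90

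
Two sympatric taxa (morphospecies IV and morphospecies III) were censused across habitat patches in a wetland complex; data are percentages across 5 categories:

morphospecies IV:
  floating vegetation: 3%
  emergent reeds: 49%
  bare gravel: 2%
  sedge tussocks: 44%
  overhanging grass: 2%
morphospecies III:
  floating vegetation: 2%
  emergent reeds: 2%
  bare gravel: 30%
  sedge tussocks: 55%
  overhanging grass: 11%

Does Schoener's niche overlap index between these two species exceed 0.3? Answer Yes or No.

Convert percentages to proportions (divide by 100).
Σ|p₁ᵢ − p₂ᵢ| = 0.01 + 0.47 + 0.28 + 0.11 + 0.09 = 0.96
D = 1 − ½ × 0.96 = 1 − 0.480 = 0.5200
D = 0.5200 > 0.3 → Yes.

Yes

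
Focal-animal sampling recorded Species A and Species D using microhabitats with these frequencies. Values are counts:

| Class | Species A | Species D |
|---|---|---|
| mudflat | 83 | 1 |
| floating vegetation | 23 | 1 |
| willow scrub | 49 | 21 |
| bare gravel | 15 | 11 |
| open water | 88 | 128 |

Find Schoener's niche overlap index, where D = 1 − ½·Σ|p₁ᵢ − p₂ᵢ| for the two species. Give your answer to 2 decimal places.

0.54

Proportions for Species A (n=258): 83/258=0.3217, 23/258=0.0891, 49/258=0.1899, 15/258=0.0581, 88/258=0.3411
Proportions for Species D (n=162): 1/162=0.0062, 1/162=0.0062, 21/162=0.1296, 11/162=0.0679, 128/162=0.7901
Σ|p₁ᵢ − p₂ᵢ| = 0.3155 + 0.0829 + 0.0603 + 0.0098 + 0.4490 = 0.9175
D = 1 − ½ × 0.9175 = 1 − 0.45875 = 0.54125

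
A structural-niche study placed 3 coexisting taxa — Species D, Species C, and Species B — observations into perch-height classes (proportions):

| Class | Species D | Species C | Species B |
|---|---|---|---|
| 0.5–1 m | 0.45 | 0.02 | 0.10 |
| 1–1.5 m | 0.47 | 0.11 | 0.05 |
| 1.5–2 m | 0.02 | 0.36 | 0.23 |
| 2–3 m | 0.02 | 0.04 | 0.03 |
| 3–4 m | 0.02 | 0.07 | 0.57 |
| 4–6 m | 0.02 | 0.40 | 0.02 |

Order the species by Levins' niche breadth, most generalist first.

Σp_Dᵢ² = 0.45² + 0.47² + 0.02² + 0.02² + 0.02² + 0.02² = 0.2025 + 0.2209 + 0.0004 + 0.0004 + 0.0004 + 0.0004 = 0.4250
B_D = 1 / 0.4250 = 2.3529
Σp_Cᵢ² = 0.02² + 0.11² + 0.36² + 0.04² + 0.07² + 0.40² = 0.0004 + 0.0121 + 0.1296 + 0.0016 + 0.0049 + 0.1600 = 0.3086
B_C = 1 / 0.3086 = 3.2404
Σp_Bᵢ² = 0.10² + 0.05² + 0.23² + 0.03² + 0.57² + 0.02² = 0.0100 + 0.0025 + 0.0529 + 0.0009 + 0.3249 + 0.0004 = 0.3916
B_B = 1 / 0.3916 = 2.5536
Ranking by B (broadest → narrowest): Species C (3.24) > Species B (2.55) > Species D (2.35)

Species C > Species B > Species D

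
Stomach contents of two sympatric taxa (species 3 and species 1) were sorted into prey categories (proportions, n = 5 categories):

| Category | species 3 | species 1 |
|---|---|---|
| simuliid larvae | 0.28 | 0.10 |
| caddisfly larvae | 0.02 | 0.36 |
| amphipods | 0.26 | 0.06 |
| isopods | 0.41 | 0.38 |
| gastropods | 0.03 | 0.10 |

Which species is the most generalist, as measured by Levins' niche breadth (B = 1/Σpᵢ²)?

Σp_3ᵢ² = 0.28² + 0.02² + 0.26² + 0.41² + 0.03² = 0.0784 + 0.0004 + 0.0676 + 0.1681 + 0.0009 = 0.3154
B_3 = 1 / 0.3154 = 3.1706
Σp_1ᵢ² = 0.10² + 0.36² + 0.06² + 0.38² + 0.10² = 0.0100 + 0.1296 + 0.0036 + 0.1444 + 0.0100 = 0.2976
B_1 = 1 / 0.2976 = 3.3602
Highest B → broadest niche (most generalist): species 1 (B = 3.36).

species 1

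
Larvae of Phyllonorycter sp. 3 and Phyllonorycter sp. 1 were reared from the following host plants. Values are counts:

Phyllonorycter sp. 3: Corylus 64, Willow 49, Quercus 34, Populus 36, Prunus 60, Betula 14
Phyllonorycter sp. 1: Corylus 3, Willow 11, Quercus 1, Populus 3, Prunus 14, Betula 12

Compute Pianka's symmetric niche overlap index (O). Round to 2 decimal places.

0.76

Proportions for Phyllonorycter sp. 3 (n=257): 64/257=0.2490, 49/257=0.1907, 34/257=0.1323, 36/257=0.1401, 60/257=0.2335, 14/257=0.0545
Proportions for Phyllonorycter sp. 1 (n=44): 3/44=0.0682, 11/44=0.2500, 1/44=0.0227, 3/44=0.0682, 14/44=0.3182, 12/44=0.2727
Σ p₁ᵢp₂ᵢ = 0.016982 + 0.047675 + 0.003003 + 0.009555 + 0.074300 + 0.014862 = 0.166377
Σp_1ᵢ² = 0.2490² + 0.1907² + 0.1323² + 0.1401² + 0.2335² + 0.0545² = 0.062001 + 0.036366 + 0.017503 + 0.019628 + 0.054522 + 0.002970 = 0.192990
Σp_2ᵢ² = 0.0682² + 0.2500² + 0.0227² + 0.0682² + 0.3182² + 0.2727² = 0.004651 + 0.062500 + 0.000515 + 0.004651 + 0.101251 + 0.074365 = 0.247933
O = 0.166377 / √(0.192990 × 0.247933) = 0.166377 / 0.2187432 = 0.7606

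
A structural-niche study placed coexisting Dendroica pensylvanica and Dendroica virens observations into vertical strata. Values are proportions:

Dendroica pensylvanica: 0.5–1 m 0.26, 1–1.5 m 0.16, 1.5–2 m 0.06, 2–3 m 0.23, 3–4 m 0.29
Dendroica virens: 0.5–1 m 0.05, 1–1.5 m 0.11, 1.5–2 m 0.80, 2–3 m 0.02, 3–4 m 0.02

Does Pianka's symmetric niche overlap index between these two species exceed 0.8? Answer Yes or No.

Σ p₁ᵢp₂ᵢ = 0.0130 + 0.0176 + 0.0480 + 0.0046 + 0.0058 = 0.0890
Σp_1ᵢ² = 0.26² + 0.16² + 0.06² + 0.23² + 0.29² = 0.0676 + 0.0256 + 0.0036 + 0.0529 + 0.0841 = 0.2338
Σp_2ᵢ² = 0.05² + 0.11² + 0.80² + 0.02² + 0.02² = 0.0025 + 0.0121 + 0.6400 + 0.0004 + 0.0004 = 0.6554
O = 0.0890 / √(0.2338 × 0.6554) = 0.0890 / 0.39145 = 0.2274
O = 0.2274 < 0.8 → No.

No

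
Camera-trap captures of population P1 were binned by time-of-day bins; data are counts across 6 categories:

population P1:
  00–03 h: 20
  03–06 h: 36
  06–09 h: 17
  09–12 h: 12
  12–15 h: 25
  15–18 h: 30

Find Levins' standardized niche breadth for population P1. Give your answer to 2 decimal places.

Proportions for population P1 (n=140): 20/140=0.1429, 36/140=0.2571, 17/140=0.1214, 12/140=0.0857, 25/140=0.1786, 30/140=0.2143
Σpᵢ² = 0.1429² + 0.2571² + 0.1214² + 0.0857² + 0.1786² + 0.2143² = 0.020420 + 0.066100 + 0.014738 + 0.007344 + 0.031898 + 0.045924 = 0.186424
B = 1 / 0.186424 = 5.3641
Bₛ = (B − 1)/(n − 1) = (5.3641 − 1)/(6 − 1) = 4.3641/5 = 0.8728

0.87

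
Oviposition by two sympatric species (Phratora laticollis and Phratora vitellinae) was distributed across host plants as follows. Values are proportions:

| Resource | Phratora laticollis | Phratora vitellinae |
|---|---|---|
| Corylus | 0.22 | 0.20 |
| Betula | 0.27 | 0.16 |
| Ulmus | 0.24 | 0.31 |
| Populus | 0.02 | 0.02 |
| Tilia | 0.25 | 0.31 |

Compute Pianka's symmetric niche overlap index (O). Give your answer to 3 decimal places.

0.959

Σ p₁ᵢp₂ᵢ = 0.0440 + 0.0432 + 0.0744 + 0.0004 + 0.0775 = 0.2395
Σp_1ᵢ² = 0.22² + 0.27² + 0.24² + 0.02² + 0.25² = 0.0484 + 0.0729 + 0.0576 + 0.0004 + 0.0625 = 0.2418
Σp_2ᵢ² = 0.20² + 0.16² + 0.31² + 0.02² + 0.31² = 0.0400 + 0.0256 + 0.0961 + 0.0004 + 0.0961 = 0.2582
O = 0.2395 / √(0.2418 × 0.2582) = 0.2395 / 0.249865 = 0.95852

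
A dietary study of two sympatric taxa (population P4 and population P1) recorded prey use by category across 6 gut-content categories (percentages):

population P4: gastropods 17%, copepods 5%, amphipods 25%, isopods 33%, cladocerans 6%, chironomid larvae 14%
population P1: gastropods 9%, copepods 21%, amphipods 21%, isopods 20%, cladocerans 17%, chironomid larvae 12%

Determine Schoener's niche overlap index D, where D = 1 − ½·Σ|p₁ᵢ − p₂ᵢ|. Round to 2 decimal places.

Convert percentages to proportions (divide by 100).
Σ|p₁ᵢ − p₂ᵢ| = 0.08 + 0.16 + 0.04 + 0.13 + 0.11 + 0.02 = 0.54
D = 1 − ½ × 0.54 = 1 − 0.270 = 0.7300

0.73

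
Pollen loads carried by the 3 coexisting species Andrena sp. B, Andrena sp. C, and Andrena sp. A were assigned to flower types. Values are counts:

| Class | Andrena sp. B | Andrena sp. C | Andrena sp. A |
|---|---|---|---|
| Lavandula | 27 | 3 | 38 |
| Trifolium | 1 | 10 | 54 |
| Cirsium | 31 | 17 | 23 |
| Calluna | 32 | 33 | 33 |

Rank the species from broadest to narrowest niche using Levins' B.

Andrena sp. A > Andrena sp. B > Andrena sp. C

Proportions for Andrena sp. B (n=91): 27/91=0.2967, 1/91=0.0110, 31/91=0.3407, 32/91=0.3516
Proportions for Andrena sp. C (n=63): 3/63=0.0476, 10/63=0.1587, 17/63=0.2698, 33/63=0.5238
Proportions for Andrena sp. A (n=148): 38/148=0.2568, 54/148=0.3649, 23/148=0.1554, 33/148=0.2230
Σp_Bᵢ² = 0.2967² + 0.0110² + 0.3407² + 0.3516² = 0.088031 + 0.000121 + 0.116076 + 0.123623 = 0.327851
B_B = 1 / 0.327851 = 3.0502
Σp_Cᵢ² = 0.0476² + 0.1587² + 0.2698² + 0.5238² = 0.002266 + 0.025186 + 0.072792 + 0.274366 = 0.374610
B_C = 1 / 0.374610 = 2.6694
Σp_Aᵢ² = 0.2568² + 0.3649² + 0.1554² + 0.2230² = 0.065946 + 0.133152 + 0.024149 + 0.049729 = 0.272976
B_A = 1 / 0.272976 = 3.6633
Ranking by B (broadest → narrowest): Andrena sp. A (3.66) > Andrena sp. B (3.05) > Andrena sp. C (2.67)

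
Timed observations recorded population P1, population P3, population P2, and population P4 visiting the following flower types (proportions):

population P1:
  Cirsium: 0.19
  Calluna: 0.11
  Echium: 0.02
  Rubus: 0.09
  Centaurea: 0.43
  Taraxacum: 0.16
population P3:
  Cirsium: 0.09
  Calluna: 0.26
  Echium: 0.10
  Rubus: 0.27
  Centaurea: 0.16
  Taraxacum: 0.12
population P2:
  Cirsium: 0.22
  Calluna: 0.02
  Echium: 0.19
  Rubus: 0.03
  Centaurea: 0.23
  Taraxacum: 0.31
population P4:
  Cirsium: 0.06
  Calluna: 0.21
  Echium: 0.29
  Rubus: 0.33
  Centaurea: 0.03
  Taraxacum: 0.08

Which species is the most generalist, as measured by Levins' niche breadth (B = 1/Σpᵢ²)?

Σp_P1ᵢ² = 0.19² + 0.11² + 0.02² + 0.09² + 0.43² + 0.16² = 0.0361 + 0.0121 + 0.0004 + 0.0081 + 0.1849 + 0.0256 = 0.2672
B_P1 = 1 / 0.2672 = 3.7425
Σp_P3ᵢ² = 0.09² + 0.26² + 0.10² + 0.27² + 0.16² + 0.12² = 0.0081 + 0.0676 + 0.0100 + 0.0729 + 0.0256 + 0.0144 = 0.1986
B_P3 = 1 / 0.1986 = 5.0352
Σp_P2ᵢ² = 0.22² + 0.02² + 0.19² + 0.03² + 0.23² + 0.31² = 0.0484 + 0.0004 + 0.0361 + 0.0009 + 0.0529 + 0.0961 = 0.2348
B_P2 = 1 / 0.2348 = 4.2589
Σp_P4ᵢ² = 0.06² + 0.21² + 0.29² + 0.33² + 0.03² + 0.08² = 0.0036 + 0.0441 + 0.0841 + 0.1089 + 0.0009 + 0.0064 = 0.2480
B_P4 = 1 / 0.2480 = 4.0323
Highest B → broadest niche (most generalist): population P3 (B = 5.04).

population P3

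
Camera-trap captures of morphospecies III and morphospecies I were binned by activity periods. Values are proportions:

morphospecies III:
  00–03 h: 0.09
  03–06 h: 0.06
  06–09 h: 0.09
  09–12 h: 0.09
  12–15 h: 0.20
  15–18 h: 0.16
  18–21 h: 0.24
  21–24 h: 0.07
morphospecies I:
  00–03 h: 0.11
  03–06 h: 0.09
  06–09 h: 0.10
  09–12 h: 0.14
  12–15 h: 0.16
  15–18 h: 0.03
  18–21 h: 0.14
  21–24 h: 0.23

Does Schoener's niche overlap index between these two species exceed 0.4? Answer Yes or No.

Yes

Σ|p₁ᵢ − p₂ᵢ| = 0.02 + 0.03 + 0.01 + 0.05 + 0.04 + 0.13 + 0.10 + 0.16 = 0.54
D = 1 − ½ × 0.54 = 1 − 0.270 = 0.7300
D = 0.7300 > 0.4 → Yes.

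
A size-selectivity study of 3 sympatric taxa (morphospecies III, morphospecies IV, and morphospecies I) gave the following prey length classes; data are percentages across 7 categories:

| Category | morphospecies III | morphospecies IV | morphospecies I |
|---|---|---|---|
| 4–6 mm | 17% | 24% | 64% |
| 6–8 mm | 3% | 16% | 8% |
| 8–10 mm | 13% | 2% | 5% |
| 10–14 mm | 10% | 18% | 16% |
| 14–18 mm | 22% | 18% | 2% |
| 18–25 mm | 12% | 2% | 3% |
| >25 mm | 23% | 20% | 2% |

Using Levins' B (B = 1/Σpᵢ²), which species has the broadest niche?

morphospecies III

Convert percentages to proportions (divide by 100).
Σp_IIIᵢ² = 0.17² + 0.03² + 0.13² + 0.10² + 0.22² + 0.12² + 0.23² = 0.0289 + 0.0009 + 0.0169 + 0.0100 + 0.0484 + 0.0144 + 0.0529 = 0.1724
B_III = 1 / 0.1724 = 5.8005
Σp_IVᵢ² = 0.24² + 0.16² + 0.02² + 0.18² + 0.18² + 0.02² + 0.20² = 0.0576 + 0.0256 + 0.0004 + 0.0324 + 0.0324 + 0.0004 + 0.0400 = 0.1888
B_IV = 1 / 0.1888 = 5.2966
Σp_Iᵢ² = 0.64² + 0.08² + 0.05² + 0.16² + 0.02² + 0.03² + 0.02² = 0.4096 + 0.0064 + 0.0025 + 0.0256 + 0.0004 + 0.0009 + 0.0004 = 0.4458
B_I = 1 / 0.4458 = 2.2432
Highest B → broadest niche (most generalist): morphospecies III (B = 5.80).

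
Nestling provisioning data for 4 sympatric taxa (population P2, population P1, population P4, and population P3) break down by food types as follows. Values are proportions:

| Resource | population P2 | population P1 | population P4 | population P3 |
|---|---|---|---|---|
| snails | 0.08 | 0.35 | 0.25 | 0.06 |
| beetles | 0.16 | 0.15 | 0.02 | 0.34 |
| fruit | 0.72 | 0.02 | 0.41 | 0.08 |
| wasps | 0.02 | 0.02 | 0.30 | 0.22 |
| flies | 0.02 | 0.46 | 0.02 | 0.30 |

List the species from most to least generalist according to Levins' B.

population P3 > population P4 > population P1 > population P2

Σp_P2ᵢ² = 0.08² + 0.16² + 0.72² + 0.02² + 0.02² = 0.0064 + 0.0256 + 0.5184 + 0.0004 + 0.0004 = 0.5512
B_P2 = 1 / 0.5512 = 1.8142
Σp_P1ᵢ² = 0.35² + 0.15² + 0.02² + 0.02² + 0.46² = 0.1225 + 0.0225 + 0.0004 + 0.0004 + 0.2116 = 0.3574
B_P1 = 1 / 0.3574 = 2.7980
Σp_P4ᵢ² = 0.25² + 0.02² + 0.41² + 0.30² + 0.02² = 0.0625 + 0.0004 + 0.1681 + 0.0900 + 0.0004 = 0.3214
B_P4 = 1 / 0.3214 = 3.1114
Σp_P3ᵢ² = 0.06² + 0.34² + 0.08² + 0.22² + 0.30² = 0.0036 + 0.1156 + 0.0064 + 0.0484 + 0.0900 = 0.2640
B_P3 = 1 / 0.2640 = 3.7879
Ranking by B (broadest → narrowest): population P3 (3.79) > population P4 (3.11) > population P1 (2.80) > population P2 (1.81)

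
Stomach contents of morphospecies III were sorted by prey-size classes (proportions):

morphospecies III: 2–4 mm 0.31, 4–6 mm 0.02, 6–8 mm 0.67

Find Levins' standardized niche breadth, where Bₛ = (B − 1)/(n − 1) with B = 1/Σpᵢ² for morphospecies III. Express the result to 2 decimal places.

0.42

Σpᵢ² = 0.31² + 0.02² + 0.67² = 0.0961 + 0.0004 + 0.4489 = 0.5454
B = 1 / 0.5454 = 1.8335
Bₛ = (B − 1)/(n − 1) = (1.8335 − 1)/(3 − 1) = 0.8335/2 = 0.4168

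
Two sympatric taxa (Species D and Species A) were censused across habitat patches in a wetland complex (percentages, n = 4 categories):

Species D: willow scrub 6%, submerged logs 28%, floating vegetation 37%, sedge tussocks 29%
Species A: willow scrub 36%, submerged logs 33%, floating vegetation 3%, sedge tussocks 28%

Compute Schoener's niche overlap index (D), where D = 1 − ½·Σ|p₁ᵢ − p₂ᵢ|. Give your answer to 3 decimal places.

Convert percentages to proportions (divide by 100).
Σ|p₁ᵢ − p₂ᵢ| = 0.30 + 0.05 + 0.34 + 0.01 = 0.70
D = 1 − ½ × 0.70 = 1 − 0.350 = 0.65000

0.650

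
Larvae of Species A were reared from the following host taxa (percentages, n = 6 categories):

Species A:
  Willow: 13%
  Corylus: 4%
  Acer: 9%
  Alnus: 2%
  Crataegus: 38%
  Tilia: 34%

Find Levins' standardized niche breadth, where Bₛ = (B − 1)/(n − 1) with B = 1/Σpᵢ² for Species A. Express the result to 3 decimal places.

0.497

Convert percentages to proportions (divide by 100).
Σpᵢ² = 0.13² + 0.04² + 0.09² + 0.02² + 0.38² + 0.34² = 0.0169 + 0.0016 + 0.0081 + 0.0004 + 0.1444 + 0.1156 = 0.2870
B = 1 / 0.2870 = 3.48432
Bₛ = (B − 1)/(n − 1) = (3.48432 − 1)/(6 − 1) = 2.48432/5 = 0.49686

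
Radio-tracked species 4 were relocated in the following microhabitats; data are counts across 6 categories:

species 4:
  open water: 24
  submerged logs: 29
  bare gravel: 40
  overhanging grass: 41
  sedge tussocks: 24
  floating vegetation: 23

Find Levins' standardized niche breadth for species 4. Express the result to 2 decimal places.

Proportions for species 4 (n=181): 24/181=0.1326, 29/181=0.1602, 40/181=0.2210, 41/181=0.2265, 24/181=0.1326, 23/181=0.1271
Σpᵢ² = 0.1326² + 0.1602² + 0.2210² + 0.2265² + 0.1326² + 0.1271² = 0.017583 + 0.025664 + 0.048841 + 0.051302 + 0.017583 + 0.016154 = 0.177127
B = 1 / 0.177127 = 5.6457
Bₛ = (B − 1)/(n − 1) = (5.6457 − 1)/(6 − 1) = 4.6457/5 = 0.9291

0.93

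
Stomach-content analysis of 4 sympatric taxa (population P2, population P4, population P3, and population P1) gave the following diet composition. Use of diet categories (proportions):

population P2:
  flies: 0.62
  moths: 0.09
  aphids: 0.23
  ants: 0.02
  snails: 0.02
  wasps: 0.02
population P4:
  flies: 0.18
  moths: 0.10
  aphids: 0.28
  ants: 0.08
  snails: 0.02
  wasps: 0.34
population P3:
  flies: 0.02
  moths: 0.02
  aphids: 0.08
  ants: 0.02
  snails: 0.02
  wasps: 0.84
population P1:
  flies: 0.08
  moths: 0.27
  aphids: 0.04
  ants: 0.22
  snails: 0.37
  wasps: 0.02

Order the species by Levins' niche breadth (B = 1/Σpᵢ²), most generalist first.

Σp_P2ᵢ² = 0.62² + 0.09² + 0.23² + 0.02² + 0.02² + 0.02² = 0.3844 + 0.0081 + 0.0529 + 0.0004 + 0.0004 + 0.0004 = 0.4466
B_P2 = 1 / 0.4466 = 2.2391
Σp_P4ᵢ² = 0.18² + 0.10² + 0.28² + 0.08² + 0.02² + 0.34² = 0.0324 + 0.0100 + 0.0784 + 0.0064 + 0.0004 + 0.1156 = 0.2432
B_P4 = 1 / 0.2432 = 4.1118
Σp_P3ᵢ² = 0.02² + 0.02² + 0.08² + 0.02² + 0.02² + 0.84² = 0.0004 + 0.0004 + 0.0064 + 0.0004 + 0.0004 + 0.7056 = 0.7136
B_P3 = 1 / 0.7136 = 1.4013
Σp_P1ᵢ² = 0.08² + 0.27² + 0.04² + 0.22² + 0.37² + 0.02² = 0.0064 + 0.0729 + 0.0016 + 0.0484 + 0.1369 + 0.0004 = 0.2666
B_P1 = 1 / 0.2666 = 3.7509
Ranking by B (broadest → narrowest): population P4 (4.11) > population P1 (3.75) > population P2 (2.24) > population P3 (1.40)

population P4 > population P1 > population P2 > population P3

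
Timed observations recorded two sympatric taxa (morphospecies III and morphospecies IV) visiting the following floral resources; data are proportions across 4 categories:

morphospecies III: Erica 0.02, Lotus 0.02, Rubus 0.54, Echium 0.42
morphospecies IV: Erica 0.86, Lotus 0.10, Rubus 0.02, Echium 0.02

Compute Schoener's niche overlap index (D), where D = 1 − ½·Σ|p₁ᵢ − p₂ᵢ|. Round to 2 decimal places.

0.08

Σ|p₁ᵢ − p₂ᵢ| = 0.84 + 0.08 + 0.52 + 0.40 = 1.84
D = 1 − ½ × 1.84 = 1 − 0.920 = 0.0800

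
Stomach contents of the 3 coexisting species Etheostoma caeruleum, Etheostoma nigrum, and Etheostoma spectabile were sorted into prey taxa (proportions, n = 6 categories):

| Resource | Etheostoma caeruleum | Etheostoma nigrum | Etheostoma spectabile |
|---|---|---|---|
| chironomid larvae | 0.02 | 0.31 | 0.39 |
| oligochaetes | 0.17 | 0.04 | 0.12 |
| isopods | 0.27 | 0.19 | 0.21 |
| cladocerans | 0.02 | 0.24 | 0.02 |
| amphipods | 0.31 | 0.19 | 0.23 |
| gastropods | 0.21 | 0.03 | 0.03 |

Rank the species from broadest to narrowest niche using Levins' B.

Σp_caerᵢ² = 0.02² + 0.17² + 0.27² + 0.02² + 0.31² + 0.21² = 0.0004 + 0.0289 + 0.0729 + 0.0004 + 0.0961 + 0.0441 = 0.2428
B_caer = 1 / 0.2428 = 4.1186
Σp_nigrᵢ² = 0.31² + 0.04² + 0.19² + 0.24² + 0.19² + 0.03² = 0.0961 + 0.0016 + 0.0361 + 0.0576 + 0.0361 + 0.0009 = 0.2284
B_nigr = 1 / 0.2284 = 4.3783
Σp_specᵢ² = 0.39² + 0.12² + 0.21² + 0.02² + 0.23² + 0.03² = 0.1521 + 0.0144 + 0.0441 + 0.0004 + 0.0529 + 0.0009 = 0.2648
B_spec = 1 / 0.2648 = 3.7764
Ranking by B (broadest → narrowest): Etheostoma nigrum (4.38) > Etheostoma caeruleum (4.12) > Etheostoma spectabile (3.78)

Etheostoma nigrum > Etheostoma caeruleum > Etheostoma spectabile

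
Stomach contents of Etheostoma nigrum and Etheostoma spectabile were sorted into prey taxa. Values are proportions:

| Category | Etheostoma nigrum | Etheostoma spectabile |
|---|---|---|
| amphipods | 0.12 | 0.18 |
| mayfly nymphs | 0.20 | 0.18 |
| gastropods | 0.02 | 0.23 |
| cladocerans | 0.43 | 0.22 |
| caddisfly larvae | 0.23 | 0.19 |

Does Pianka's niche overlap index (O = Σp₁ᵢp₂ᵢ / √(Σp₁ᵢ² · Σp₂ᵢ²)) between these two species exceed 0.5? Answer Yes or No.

Σ p₁ᵢp₂ᵢ = 0.0216 + 0.0360 + 0.0046 + 0.0946 + 0.0437 = 0.2005
Σp_1ᵢ² = 0.12² + 0.20² + 0.02² + 0.43² + 0.23² = 0.0144 + 0.0400 + 0.0004 + 0.1849 + 0.0529 = 0.2926
Σp_2ᵢ² = 0.18² + 0.18² + 0.23² + 0.22² + 0.19² = 0.0324 + 0.0324 + 0.0529 + 0.0484 + 0.0361 = 0.2022
O = 0.2005 / √(0.2926 × 0.2022) = 0.2005 / 0.24324 = 0.8243
O = 0.8243 > 0.5 → Yes.

Yes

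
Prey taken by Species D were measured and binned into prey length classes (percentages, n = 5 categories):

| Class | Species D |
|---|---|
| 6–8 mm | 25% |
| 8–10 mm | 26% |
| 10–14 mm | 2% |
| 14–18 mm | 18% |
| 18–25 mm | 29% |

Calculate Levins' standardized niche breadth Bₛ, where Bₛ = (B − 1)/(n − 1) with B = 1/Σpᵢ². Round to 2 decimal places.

Convert percentages to proportions (divide by 100).
Σpᵢ² = 0.25² + 0.26² + 0.02² + 0.18² + 0.29² = 0.0625 + 0.0676 + 0.0004 + 0.0324 + 0.0841 = 0.2470
B = 1 / 0.2470 = 4.0486
Bₛ = (B − 1)/(n − 1) = (4.0486 − 1)/(5 − 1) = 3.0486/4 = 0.7622

0.76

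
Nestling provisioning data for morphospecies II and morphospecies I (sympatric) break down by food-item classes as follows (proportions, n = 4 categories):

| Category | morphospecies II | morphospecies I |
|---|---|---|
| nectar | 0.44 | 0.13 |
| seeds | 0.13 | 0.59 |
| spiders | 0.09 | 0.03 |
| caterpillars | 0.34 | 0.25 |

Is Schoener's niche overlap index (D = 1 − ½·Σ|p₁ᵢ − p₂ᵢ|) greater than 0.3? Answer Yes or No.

Σ|p₁ᵢ − p₂ᵢ| = 0.31 + 0.46 + 0.06 + 0.09 = 0.92
D = 1 − ½ × 0.92 = 1 − 0.460 = 0.5400
D = 0.5400 > 0.3 → Yes.

Yes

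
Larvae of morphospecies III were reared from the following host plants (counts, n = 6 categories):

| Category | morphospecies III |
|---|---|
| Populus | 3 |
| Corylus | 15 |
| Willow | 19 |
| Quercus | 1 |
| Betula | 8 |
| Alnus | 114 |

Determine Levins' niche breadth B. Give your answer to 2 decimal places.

1.87

Proportions for morphospecies III (n=160): 3/160=0.0188, 15/160=0.0938, 19/160=0.1188, 1/160=0.0063, 8/160=0.0500, 114/160=0.7125
Σpᵢ² = 0.0188² + 0.0938² + 0.1188² + 0.0063² + 0.0500² + 0.7125² = 0.000353 + 0.008798 + 0.014113 + 0.000040 + 0.002500 + 0.507656 = 0.533460
B = 1 / 0.533460 = 1.8746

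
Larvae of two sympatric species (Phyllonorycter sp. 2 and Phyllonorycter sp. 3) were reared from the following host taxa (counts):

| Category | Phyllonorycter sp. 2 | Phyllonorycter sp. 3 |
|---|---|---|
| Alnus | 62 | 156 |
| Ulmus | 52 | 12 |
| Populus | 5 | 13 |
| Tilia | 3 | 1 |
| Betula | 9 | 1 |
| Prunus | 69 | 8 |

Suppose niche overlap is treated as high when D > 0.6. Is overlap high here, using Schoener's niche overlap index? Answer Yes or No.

Proportions for Phyllonorycter sp. 2 (n=200): 62/200=0.3100, 52/200=0.2600, 5/200=0.0250, 3/200=0.0150, 9/200=0.0450, 69/200=0.3450
Proportions for Phyllonorycter sp. 3 (n=191): 156/191=0.8168, 12/191=0.0628, 13/191=0.0681, 1/191=0.0052, 1/191=0.0052, 8/191=0.0419
Σ|p₁ᵢ − p₂ᵢ| = 0.5068 + 0.1972 + 0.0431 + 0.0098 + 0.0398 + 0.3031 = 1.0998
D = 1 − ½ × 1.0998 = 1 − 0.54990 = 0.45010
D = 0.45010 < 0.6 → No.

No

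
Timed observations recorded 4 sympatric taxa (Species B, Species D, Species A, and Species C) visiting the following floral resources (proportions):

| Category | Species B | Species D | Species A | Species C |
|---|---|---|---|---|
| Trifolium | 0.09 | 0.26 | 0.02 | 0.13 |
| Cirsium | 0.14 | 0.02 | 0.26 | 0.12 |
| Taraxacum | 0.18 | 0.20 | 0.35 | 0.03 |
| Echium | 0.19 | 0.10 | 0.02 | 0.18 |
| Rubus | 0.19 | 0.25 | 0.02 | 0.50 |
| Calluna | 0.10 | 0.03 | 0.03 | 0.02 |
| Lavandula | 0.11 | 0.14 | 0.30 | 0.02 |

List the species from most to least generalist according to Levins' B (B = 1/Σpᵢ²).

Species B > Species D > Species A > Species C

Σp_Bᵢ² = 0.09² + 0.14² + 0.18² + 0.19² + 0.19² + 0.10² + 0.11² = 0.0081 + 0.0196 + 0.0324 + 0.0361 + 0.0361 + 0.0100 + 0.0121 = 0.1544
B_B = 1 / 0.1544 = 6.4767
Σp_Dᵢ² = 0.26² + 0.02² + 0.20² + 0.10² + 0.25² + 0.03² + 0.14² = 0.0676 + 0.0004 + 0.0400 + 0.0100 + 0.0625 + 0.0009 + 0.0196 = 0.2010
B_D = 1 / 0.2010 = 4.9751
Σp_Aᵢ² = 0.02² + 0.26² + 0.35² + 0.02² + 0.02² + 0.03² + 0.30² = 0.0004 + 0.0676 + 0.1225 + 0.0004 + 0.0004 + 0.0009 + 0.0900 = 0.2822
B_A = 1 / 0.2822 = 3.5436
Σp_Cᵢ² = 0.13² + 0.12² + 0.03² + 0.18² + 0.50² + 0.02² + 0.02² = 0.0169 + 0.0144 + 0.0009 + 0.0324 + 0.2500 + 0.0004 + 0.0004 = 0.3154
B_C = 1 / 0.3154 = 3.1706
Ranking by B (broadest → narrowest): Species B (6.48) > Species D (4.98) > Species A (3.54) > Species C (3.17)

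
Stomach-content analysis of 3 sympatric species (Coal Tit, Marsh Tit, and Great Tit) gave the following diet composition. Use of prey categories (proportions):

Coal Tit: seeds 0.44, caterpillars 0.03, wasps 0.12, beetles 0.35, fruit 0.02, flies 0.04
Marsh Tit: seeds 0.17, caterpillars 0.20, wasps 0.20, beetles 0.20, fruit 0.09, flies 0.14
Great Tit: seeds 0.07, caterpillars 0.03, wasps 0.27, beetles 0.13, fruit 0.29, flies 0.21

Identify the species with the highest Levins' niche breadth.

Σp_Coalᵢ² = 0.44² + 0.03² + 0.12² + 0.35² + 0.02² + 0.04² = 0.1936 + 0.0009 + 0.0144 + 0.1225 + 0.0004 + 0.0016 = 0.3334
B_Coal = 1 / 0.3334 = 2.9994
Σp_Marsᵢ² = 0.17² + 0.20² + 0.20² + 0.20² + 0.09² + 0.14² = 0.0289 + 0.0400 + 0.0400 + 0.0400 + 0.0081 + 0.0196 = 0.1766
B_Mars = 1 / 0.1766 = 5.6625
Σp_Greaᵢ² = 0.07² + 0.03² + 0.27² + 0.13² + 0.29² + 0.21² = 0.0049 + 0.0009 + 0.0729 + 0.0169 + 0.0841 + 0.0441 = 0.2238
B_Grea = 1 / 0.2238 = 4.4683
Highest B → broadest niche (most generalist): Marsh Tit (B = 5.66).

Marsh Tit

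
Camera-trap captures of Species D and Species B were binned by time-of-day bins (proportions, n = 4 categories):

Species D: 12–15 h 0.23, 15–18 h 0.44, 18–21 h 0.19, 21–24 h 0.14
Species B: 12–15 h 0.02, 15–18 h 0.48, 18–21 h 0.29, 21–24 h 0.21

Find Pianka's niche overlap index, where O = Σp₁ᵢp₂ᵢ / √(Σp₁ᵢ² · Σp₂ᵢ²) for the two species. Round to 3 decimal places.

Σ p₁ᵢp₂ᵢ = 0.0046 + 0.2112 + 0.0551 + 0.0294 = 0.3003
Σp_1ᵢ² = 0.23² + 0.44² + 0.19² + 0.14² = 0.0529 + 0.1936 + 0.0361 + 0.0196 = 0.3022
Σp_2ᵢ² = 0.02² + 0.48² + 0.29² + 0.21² = 0.0004 + 0.2304 + 0.0841 + 0.0441 = 0.3590
O = 0.3003 / √(0.3022 × 0.3590) = 0.3003 / 0.329378 = 0.91172

0.912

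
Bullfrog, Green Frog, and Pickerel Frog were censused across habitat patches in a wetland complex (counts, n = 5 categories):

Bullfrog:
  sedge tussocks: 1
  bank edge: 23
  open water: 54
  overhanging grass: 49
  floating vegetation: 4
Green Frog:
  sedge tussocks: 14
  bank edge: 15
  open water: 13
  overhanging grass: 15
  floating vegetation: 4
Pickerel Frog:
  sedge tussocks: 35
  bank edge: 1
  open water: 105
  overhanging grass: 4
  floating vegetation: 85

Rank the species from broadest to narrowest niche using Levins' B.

Proportions for Bullfrog (n=131): 1/131=0.0076, 23/131=0.1756, 54/131=0.4122, 49/131=0.3740, 4/131=0.0305
Proportions for Green Frog (n=61): 14/61=0.2295, 15/61=0.2459, 13/61=0.2131, 15/61=0.2459, 4/61=0.0656
Proportions for Pickerel Frog (n=230): 35/230=0.1522, 1/230=0.0043, 105/230=0.4565, 4/230=0.0174, 85/230=0.3696
Σp_Bullᵢ² = 0.0076² + 0.1756² + 0.4122² + 0.3740² + 0.0305² = 0.000058 + 0.030835 + 0.169909 + 0.139876 + 0.000930 = 0.341608
B_Bull = 1 / 0.341608 = 2.9273
Σp_Greeᵢ² = 0.2295² + 0.2459² + 0.2131² + 0.2459² + 0.0656² = 0.052670 + 0.060467 + 0.045412 + 0.060467 + 0.004303 = 0.223319
B_Gree = 1 / 0.223319 = 4.4779
Σp_Pickᵢ² = 0.1522² + 0.0043² + 0.4565² + 0.0174² + 0.3696² = 0.023165 + 0.000018 + 0.208392 + 0.000303 + 0.136604 = 0.368482
B_Pick = 1 / 0.368482 = 2.7138
Ranking by B (broadest → narrowest): Green Frog (4.48) > Bullfrog (2.93) > Pickerel Frog (2.71)

Green Frog > Bullfrog > Pickerel Frog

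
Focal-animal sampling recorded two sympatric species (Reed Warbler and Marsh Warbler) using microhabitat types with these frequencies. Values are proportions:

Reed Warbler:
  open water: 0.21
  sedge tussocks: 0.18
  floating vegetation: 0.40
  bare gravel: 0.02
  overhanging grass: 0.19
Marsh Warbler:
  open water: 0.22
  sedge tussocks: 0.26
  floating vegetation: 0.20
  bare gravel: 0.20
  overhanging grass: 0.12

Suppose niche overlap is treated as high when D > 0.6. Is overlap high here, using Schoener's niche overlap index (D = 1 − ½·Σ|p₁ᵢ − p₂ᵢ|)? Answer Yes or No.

Yes

Σ|p₁ᵢ − p₂ᵢ| = 0.01 + 0.08 + 0.20 + 0.18 + 0.07 = 0.54
D = 1 − ½ × 0.54 = 1 − 0.270 = 0.7300
D = 0.7300 > 0.6 → Yes.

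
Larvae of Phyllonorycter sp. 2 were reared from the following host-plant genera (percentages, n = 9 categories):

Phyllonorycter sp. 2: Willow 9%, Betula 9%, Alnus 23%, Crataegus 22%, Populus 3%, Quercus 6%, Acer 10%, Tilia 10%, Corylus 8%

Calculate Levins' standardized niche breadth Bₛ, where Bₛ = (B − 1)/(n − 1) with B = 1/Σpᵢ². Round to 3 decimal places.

Convert percentages to proportions (divide by 100).
Σpᵢ² = 0.09² + 0.09² + 0.23² + 0.22² + 0.03² + 0.06² + 0.10² + 0.10² + 0.08² = 0.0081 + 0.0081 + 0.0529 + 0.0484 + 0.0009 + 0.0036 + 0.0100 + 0.0100 + 0.0064 = 0.1484
B = 1 / 0.1484 = 6.73854
Bₛ = (B − 1)/(n − 1) = (6.73854 − 1)/(9 − 1) = 5.73854/8 = 0.71732

0.717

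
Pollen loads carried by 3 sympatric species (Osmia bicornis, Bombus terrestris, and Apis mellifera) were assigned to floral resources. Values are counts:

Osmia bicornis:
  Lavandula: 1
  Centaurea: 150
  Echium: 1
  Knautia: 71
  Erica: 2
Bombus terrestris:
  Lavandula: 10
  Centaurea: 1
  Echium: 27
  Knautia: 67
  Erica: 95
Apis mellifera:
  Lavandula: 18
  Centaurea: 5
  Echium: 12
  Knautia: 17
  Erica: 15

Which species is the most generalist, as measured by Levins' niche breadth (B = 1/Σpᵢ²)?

Proportions for Osmia bicornis (n=225): 1/225=0.0044, 150/225=0.6667, 1/225=0.0044, 71/225=0.3156, 2/225=0.0089
Proportions for Bombus terrestris (n=200): 10/200=0.0500, 1/200=0.0050, 27/200=0.1350, 67/200=0.3350, 95/200=0.4750
Proportions for Apis mellifera (n=67): 18/67=0.2687, 5/67=0.0746, 12/67=0.1791, 17/67=0.2537, 15/67=0.2239
Σp_bicoᵢ² = 0.0044² + 0.6667² + 0.0044² + 0.3156² + 0.0089² = 0.000019 + 0.444489 + 0.000019 + 0.099603 + 0.000079 = 0.544209
B_bico = 1 / 0.544209 = 1.8375
Σp_terrᵢ² = 0.0500² + 0.0050² + 0.1350² + 0.3350² + 0.4750² = 0.002500 + 0.000025 + 0.018225 + 0.112225 + 0.225625 = 0.358600
B_terr = 1 / 0.358600 = 2.7886
Σp_mellᵢ² = 0.2687² + 0.0746² + 0.1791² + 0.2537² + 0.2239² = 0.072200 + 0.005565 + 0.032077 + 0.064364 + 0.050131 = 0.224337
B_mell = 1 / 0.224337 = 4.4576
Highest B → broadest niche (most generalist): Apis mellifera (B = 4.46).

Apis mellifera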